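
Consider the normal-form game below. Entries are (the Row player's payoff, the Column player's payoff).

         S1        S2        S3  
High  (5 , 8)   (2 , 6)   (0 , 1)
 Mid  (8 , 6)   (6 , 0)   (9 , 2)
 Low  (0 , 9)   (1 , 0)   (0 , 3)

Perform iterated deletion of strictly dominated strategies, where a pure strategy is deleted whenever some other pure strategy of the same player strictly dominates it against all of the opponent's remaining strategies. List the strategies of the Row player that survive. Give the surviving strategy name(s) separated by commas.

Mid

For the Row player, Mid strictly dominates High on the remaining columns (S1: 8>5, S2: 6>2, S3: 9>0); eliminate High.
The Row player's strategy Low is strictly dominated by Mid (S1: 8>0, S2: 6>1, S3: 9>0) and is removed.
The Column player's strategy S2 is strictly dominated by S1 (Mid: 6>0) and is removed.
The Column player's strategy S3 is strictly dominated by S1 (Mid: 6>2) and is removed.
Among the remaining strategies, none is strictly dominated by another pure strategy of the same player, so the elimination stops.
Surviving strategies — the Row player: {Mid}; the Column player: {S1}.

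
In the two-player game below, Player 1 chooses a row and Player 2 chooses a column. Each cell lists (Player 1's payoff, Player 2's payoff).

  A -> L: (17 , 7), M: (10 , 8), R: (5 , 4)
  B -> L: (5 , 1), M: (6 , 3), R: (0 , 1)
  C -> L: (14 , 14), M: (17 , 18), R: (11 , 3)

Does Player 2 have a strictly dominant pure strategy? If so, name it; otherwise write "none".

M

M vs L: A: 8>7, B: 3>1, C: 18>14.
M vs R: A: 8>4, B: 3>1, C: 18>3.
M strictly beats every other strategy against every opponent action, so it is strictly dominant.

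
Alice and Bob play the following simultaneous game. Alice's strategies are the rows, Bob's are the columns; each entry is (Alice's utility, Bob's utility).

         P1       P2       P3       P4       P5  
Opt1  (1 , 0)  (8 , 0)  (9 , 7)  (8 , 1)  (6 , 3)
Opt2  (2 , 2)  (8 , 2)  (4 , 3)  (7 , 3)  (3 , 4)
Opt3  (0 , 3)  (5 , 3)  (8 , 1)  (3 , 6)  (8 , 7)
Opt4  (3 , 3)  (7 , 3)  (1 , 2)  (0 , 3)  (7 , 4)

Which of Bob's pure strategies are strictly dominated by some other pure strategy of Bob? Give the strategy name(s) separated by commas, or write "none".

P1 is strictly dominated by P5 (Opt1: 3>0, Opt2: 4>2, Opt3: 7>3, Opt4: 4>3).
P5 strictly dominates P2 — Opt1: 3>0, Opt2: 4>2, Opt3: 7>3, Opt4: 4>3.
P3: no other strategy beats it everywhere (P1 at Opt1 (7>0); P2 at Opt1 (7>0); P4 at Opt1 (7>1); P5 at Opt1 (7>3)).
P5 strictly dominates P4 — Opt1: 3>1, Opt2: 4>3, Opt3: 7>6, Opt4: 4>3.
P5 is not dominated — it holds its own against P1 at Opt1 (3>0); P2 at Opt1 (3>0); P3 at Opt2 (4>3); P4 at Opt1 (3>1).

P1, P2, P4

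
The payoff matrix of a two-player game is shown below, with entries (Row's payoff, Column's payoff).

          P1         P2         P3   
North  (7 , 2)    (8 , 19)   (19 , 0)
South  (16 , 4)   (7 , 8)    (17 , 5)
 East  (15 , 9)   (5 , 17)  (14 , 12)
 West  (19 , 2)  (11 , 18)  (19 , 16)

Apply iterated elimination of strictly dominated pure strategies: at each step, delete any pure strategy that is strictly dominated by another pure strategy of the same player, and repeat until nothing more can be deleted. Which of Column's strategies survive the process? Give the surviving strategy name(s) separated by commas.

Row South is eliminated: West beats it against every remaining column (P1: 19>16, P2: 11>7, P3: 19>17).
Row's strategy East is strictly dominated by West (P1: 19>15, P2: 11>5, P3: 19>14) and is removed.
Column P1 is eliminated: P2 beats it against every remaining row (North: 19>2, West: 18>2).
Column P3 is eliminated: P2 beats it against every remaining row (North: 19>0, West: 18>16).
Row North is eliminated: West beats it against every remaining column (P2: 11>8).
Among the remaining strategies, none is strictly dominated by another pure strategy of the same player, so the elimination stops.
Surviving strategies — Row: {West}; Column: {P2}.

P2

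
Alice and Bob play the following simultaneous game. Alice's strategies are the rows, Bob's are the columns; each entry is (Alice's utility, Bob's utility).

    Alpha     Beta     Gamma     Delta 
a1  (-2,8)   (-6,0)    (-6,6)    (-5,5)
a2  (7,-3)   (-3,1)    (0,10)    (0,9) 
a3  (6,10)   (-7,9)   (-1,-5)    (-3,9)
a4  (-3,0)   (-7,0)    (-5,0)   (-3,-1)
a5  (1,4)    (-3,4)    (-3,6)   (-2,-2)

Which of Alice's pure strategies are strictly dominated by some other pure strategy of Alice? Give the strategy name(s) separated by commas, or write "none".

a1, a3, a4

a1: dominated, since a2 does at least as well everywhere (Alpha: 7>-2, Beta: -3>-6, Gamma: 0>-6, Delta: 0>-5).
Nothing dominates a2: a1 at Alpha (7>-2); a3 at Alpha (7>6); a4 at Alpha (7>-3); a5 at Alpha (7>1).
a3: dominated, since a2 does at least as well everywhere (Alpha: 7>6, Beta: -3>-7, Gamma: 0>-1, Delta: 0>-3).
a4: dominated, since a2 does at least as well everywhere (Alpha: 7>-3, Beta: -3>-7, Gamma: 0>-5, Delta: 0>-3).
a5 is not dominated — it holds its own against a1 at Alpha (1>-2); a2 at Beta (-3=-3); a3 at Beta (-3>-7); a4 at Alpha (1>-3).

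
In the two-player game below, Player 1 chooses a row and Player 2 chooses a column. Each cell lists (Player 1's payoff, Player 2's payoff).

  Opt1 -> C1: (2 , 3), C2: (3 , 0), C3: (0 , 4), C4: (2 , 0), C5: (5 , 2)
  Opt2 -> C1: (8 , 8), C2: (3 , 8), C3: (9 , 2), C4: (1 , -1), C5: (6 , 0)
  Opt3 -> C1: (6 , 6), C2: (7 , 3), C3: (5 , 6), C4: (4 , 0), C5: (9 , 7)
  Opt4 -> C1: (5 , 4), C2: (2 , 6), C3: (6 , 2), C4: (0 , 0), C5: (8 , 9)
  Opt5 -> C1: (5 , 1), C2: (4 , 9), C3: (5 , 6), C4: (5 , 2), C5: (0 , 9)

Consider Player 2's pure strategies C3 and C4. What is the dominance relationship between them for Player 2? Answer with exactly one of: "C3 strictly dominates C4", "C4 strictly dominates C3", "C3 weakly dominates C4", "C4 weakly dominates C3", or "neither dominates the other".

C3 strictly dominates C4

Compare C3 to C4 across each choice by Player 1: Opt1: 4>0, Opt2: 2>-1, Opt3: 6>0, Opt4: 2>0, Opt5: 6>2.
C3 gives a strictly higher payoff against each choice by Player 1, so C3 strictly dominates C4.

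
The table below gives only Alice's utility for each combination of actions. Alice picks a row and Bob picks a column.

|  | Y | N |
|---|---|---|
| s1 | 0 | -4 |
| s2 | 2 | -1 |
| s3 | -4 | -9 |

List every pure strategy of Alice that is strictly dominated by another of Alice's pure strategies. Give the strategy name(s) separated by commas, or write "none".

s1, s3

s2 strictly dominates s1 — Y: 2>0, N: -1>-4.
s2: no other strategy beats it everywhere (s1 at Y (2>0); s3 at Y (2>-4)).
s3 is strictly dominated by s1 (Y: 0>-4, N: -4>-9).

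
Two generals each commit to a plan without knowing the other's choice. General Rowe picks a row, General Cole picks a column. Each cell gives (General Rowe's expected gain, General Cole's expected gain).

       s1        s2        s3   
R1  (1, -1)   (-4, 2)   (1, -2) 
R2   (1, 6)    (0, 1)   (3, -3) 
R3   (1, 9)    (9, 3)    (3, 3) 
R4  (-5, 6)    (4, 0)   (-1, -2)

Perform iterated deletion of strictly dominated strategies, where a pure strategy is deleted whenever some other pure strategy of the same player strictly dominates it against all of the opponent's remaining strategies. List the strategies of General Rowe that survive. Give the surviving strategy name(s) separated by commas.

For General Rowe, R3 strictly dominates R4 on the remaining columns (s1: 1>-5, s2: 9>4, s3: 3>-1); eliminate R4.
For General Cole, s1 strictly dominates s3 on the remaining rows (R1: -1>-2, R2: 6>-3, R3: 9>3); eliminate s3.
Among the remaining strategies, none is strictly dominated by another pure strategy of the same player, so the elimination stops.
Surviving strategies — General Rowe: {R1, R2, R3}; General Cole: {s1, s2}.

R1, R2, R3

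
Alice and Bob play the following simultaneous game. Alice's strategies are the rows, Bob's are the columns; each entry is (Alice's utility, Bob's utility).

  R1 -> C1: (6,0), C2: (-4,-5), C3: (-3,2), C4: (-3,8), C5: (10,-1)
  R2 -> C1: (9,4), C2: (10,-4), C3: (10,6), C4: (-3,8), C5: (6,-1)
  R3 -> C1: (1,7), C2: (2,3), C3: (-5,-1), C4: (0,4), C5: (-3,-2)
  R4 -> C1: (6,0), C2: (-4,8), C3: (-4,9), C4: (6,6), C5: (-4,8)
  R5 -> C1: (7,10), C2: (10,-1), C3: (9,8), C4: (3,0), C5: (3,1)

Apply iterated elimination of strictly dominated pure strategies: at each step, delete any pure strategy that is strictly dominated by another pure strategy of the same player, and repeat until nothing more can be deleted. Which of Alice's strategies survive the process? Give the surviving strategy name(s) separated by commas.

R2, R4, R5

Row R3 is eliminated: R5 beats it against every remaining column (C1: 7>1, C2: 10>2, C3: 9>-5, C4: 3>0, C5: 3>-3).
Bob's strategy C2 is strictly dominated by C3 (R1: 2>-5, R2: 6>-4, R4: 9>8, R5: 8>-1) and is removed.
Column C5 is eliminated: C3 beats it against every remaining row (R1: 2>-1, R2: 6>-1, R4: 9>8, R5: 8>1).
For Alice, R5 strictly dominates R1 on the remaining columns (C1: 7>6, C3: 9>-3, C4: 3>-3); eliminate R1.
Among the remaining strategies, none is strictly dominated by another pure strategy of the same player, so the elimination stops.
Surviving strategies — Alice: {R2, R4, R5}; Bob: {C1, C3, C4}.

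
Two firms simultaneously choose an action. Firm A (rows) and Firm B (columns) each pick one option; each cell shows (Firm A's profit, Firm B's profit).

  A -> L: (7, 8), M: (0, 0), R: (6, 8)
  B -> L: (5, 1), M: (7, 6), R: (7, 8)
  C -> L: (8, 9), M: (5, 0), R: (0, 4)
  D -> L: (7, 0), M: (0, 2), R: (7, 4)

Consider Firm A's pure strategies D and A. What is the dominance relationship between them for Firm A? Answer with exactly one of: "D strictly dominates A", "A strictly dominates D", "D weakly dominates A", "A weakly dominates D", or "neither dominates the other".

D's payoffs vs A's, by Firm B's action — L: 7=7, M: 0=0, R: 7>6.
D is at least as good everywhere and strictly better somewhere (tied only at L, M), so D weakly but not strictly dominates A.

D weakly dominates A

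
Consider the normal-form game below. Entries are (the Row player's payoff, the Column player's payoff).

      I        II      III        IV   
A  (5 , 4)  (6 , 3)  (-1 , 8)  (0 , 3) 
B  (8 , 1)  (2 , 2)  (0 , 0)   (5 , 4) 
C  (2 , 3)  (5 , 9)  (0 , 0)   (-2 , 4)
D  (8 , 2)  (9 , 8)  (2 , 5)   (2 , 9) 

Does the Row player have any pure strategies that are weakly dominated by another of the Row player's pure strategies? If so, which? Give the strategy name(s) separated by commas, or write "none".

A, C

A is weakly dominated by D (I: 8>5, II: 9>6, III: 2>-1, IV: 2>0).
B is not dominated — it holds its own against A at I (8>5); C at I (8>2); D at IV (5>2).
D weakly dominates C — I: 8>2, II: 9>5, III: 2>0, IV: 2>-2.
Nothing dominates D: A at I (8>5); B at II (9>2); C at I (8>2).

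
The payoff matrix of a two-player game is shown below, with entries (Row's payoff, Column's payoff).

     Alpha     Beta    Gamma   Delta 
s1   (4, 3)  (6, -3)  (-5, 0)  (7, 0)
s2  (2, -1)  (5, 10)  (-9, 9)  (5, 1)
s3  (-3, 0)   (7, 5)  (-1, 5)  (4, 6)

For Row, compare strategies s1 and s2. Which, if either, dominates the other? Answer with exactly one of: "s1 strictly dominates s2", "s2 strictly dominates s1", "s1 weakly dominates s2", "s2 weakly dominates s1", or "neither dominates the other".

Compare s1 to s2 across every action of Column: Alpha: 4>2, Beta: 6>5, Gamma: -5>-9, Delta: 7>5.
s1 gives a strictly higher payoff against every action of Column, so s1 strictly dominates s2.

s1 strictly dominates s2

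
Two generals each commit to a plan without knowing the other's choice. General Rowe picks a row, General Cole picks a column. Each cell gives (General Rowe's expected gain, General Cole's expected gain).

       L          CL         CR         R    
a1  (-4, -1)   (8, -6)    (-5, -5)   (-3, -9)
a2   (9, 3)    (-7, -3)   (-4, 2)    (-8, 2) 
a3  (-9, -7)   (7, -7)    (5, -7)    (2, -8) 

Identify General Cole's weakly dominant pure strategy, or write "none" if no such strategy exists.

L

L vs CL: a1: -1>-6, a2: 3>-3, a3: -7=-7.
L vs CR: a1: -1>-5, a2: 3>2, a3: -7=-7.
L vs R: a1: -1>-9, a2: 3>2, a3: -7>-8.
L is at least as good as every other strategy against every opponent action, so it is weakly dominant.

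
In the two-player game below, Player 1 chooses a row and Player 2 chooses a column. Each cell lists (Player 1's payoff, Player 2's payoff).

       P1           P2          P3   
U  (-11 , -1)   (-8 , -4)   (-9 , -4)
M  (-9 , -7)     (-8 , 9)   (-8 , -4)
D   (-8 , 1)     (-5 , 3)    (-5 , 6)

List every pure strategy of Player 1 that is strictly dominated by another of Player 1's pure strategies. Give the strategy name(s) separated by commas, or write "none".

D strictly dominates U — P1: -8>-11, P2: -5>-8, P3: -5>-9.
M is strictly dominated by D (P1: -8>-9, P2: -5>-8, P3: -5>-8).
D: no other strategy beats it everywhere (U at P1 (-8>-11); M at P1 (-8>-9)).

U, M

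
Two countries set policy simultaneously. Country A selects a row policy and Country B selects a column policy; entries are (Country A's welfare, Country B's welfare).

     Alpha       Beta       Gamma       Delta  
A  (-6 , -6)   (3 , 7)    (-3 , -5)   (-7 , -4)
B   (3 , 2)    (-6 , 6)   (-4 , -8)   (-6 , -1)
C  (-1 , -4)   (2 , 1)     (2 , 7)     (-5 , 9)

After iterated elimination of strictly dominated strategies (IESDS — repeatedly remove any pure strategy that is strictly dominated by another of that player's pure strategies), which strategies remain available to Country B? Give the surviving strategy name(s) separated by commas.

Beta, Delta

For Country B, Beta strictly dominates Alpha on the remaining rows (A: 7>-6, B: 6>2, C: 1>-4); eliminate Alpha.
Country A's strategy B is strictly dominated by C (Beta: 2>-6, Gamma: 2>-4, Delta: -5>-6) and is removed.
Column Gamma is eliminated: Delta beats it against every remaining row (A: -4>-5, C: 9>7).
Among the remaining strategies, none is strictly dominated by another pure strategy of the same player, so the elimination stops.
Surviving strategies — Country A: {A, C}; Country B: {Beta, Delta}.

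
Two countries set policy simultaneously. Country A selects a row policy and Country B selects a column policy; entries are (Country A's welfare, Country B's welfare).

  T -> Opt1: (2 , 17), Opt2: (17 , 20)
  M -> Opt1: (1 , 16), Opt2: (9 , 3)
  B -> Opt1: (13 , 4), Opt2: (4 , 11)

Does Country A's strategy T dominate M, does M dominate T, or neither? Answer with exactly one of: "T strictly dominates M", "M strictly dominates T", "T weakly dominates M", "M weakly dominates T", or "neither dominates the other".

T strictly dominates M

T's payoffs vs M's, by Country B's action — Opt1: 2>1, Opt2: 17>9.
Every comparison favours T, so T strictly dominates M.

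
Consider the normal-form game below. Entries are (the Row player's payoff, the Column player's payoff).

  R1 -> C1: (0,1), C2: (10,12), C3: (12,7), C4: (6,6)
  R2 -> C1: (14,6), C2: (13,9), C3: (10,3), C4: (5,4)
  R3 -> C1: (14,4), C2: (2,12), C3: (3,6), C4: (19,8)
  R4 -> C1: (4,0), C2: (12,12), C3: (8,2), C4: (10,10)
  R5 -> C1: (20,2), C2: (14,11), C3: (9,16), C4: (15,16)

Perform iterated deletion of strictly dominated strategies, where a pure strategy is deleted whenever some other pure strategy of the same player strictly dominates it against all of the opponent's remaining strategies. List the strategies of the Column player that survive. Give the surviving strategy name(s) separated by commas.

Row R4 is eliminated: R5 beats it against every remaining column (C1: 20>4, C2: 14>12, C3: 9>8, C4: 15>10).
The Column player's strategy C1 is strictly dominated by C2 (R1: 12>1, R2: 9>6, R3: 12>4, R5: 11>2) and is removed.
Among the remaining strategies, none is strictly dominated by another pure strategy of the same player, so the elimination stops.
Surviving strategies — the Row player: {R1, R2, R3, R5}; the Column player: {C2, C3, C4}.

C2, C3, C4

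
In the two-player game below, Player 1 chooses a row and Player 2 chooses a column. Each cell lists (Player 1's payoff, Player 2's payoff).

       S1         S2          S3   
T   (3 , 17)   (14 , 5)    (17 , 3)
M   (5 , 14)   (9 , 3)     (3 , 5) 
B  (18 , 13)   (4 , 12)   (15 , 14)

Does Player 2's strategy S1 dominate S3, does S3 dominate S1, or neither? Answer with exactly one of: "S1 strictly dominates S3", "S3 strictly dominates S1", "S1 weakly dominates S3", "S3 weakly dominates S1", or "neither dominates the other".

neither dominates the other

Compare S1 to S3 across every action of Player 1: T: 17>3, M: 14>5, B: 13<14.
S1 does better at T, M but worse at B; neither strategy dominates the other.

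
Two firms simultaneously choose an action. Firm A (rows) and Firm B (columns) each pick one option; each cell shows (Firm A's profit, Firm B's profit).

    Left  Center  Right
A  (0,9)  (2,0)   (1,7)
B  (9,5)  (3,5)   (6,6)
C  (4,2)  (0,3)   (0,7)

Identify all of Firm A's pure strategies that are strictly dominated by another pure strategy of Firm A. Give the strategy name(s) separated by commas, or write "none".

A, C

A is strictly dominated by B (Left: 9>0, Center: 3>2, Right: 6>1).
B is not dominated — it holds its own against A at Left (9>0); C at Left (9>4).
C is strictly dominated by B (Left: 9>4, Center: 3>0, Right: 6>0).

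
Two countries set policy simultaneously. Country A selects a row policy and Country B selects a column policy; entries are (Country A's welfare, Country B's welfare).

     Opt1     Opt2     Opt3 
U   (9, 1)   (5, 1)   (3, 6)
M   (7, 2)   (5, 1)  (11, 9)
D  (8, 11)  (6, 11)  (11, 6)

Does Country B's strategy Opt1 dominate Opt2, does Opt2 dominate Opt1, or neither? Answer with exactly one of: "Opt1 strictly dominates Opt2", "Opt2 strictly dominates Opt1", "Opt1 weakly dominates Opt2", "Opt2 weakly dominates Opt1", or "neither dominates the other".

Opt1 weakly dominates Opt2

Compare Opt1 to Opt2 across each choice by Country A: U: 1=1, M: 2>1, D: 11=11.
Opt1 is at least as good everywhere and strictly better somewhere (tied only at U, D), so Opt1 weakly but not strictly dominates Opt2.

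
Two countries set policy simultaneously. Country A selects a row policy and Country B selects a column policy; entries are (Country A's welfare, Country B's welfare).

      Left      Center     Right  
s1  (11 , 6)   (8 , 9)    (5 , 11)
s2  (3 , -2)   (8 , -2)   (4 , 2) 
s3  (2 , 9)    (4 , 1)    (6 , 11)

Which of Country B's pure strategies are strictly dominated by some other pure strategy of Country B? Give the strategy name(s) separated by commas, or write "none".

Right strictly dominates Left — s1: 11>6, s2: 2>-2, s3: 11>9.
Right strictly dominates Center — s1: 11>9, s2: 2>-2, s3: 11>1.
Right is not dominated — it holds its own against Left at s1 (11>6); Center at s1 (11>9).

Left, Center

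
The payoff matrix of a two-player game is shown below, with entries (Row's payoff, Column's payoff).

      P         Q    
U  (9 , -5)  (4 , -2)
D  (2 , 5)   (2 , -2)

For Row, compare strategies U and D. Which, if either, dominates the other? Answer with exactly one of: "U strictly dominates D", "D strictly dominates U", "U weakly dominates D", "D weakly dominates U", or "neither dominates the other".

U strictly dominates D

U's payoffs vs D's, by Column's action — P: 9>2, Q: 4>2.
Every comparison favours U, so U strictly dominates D.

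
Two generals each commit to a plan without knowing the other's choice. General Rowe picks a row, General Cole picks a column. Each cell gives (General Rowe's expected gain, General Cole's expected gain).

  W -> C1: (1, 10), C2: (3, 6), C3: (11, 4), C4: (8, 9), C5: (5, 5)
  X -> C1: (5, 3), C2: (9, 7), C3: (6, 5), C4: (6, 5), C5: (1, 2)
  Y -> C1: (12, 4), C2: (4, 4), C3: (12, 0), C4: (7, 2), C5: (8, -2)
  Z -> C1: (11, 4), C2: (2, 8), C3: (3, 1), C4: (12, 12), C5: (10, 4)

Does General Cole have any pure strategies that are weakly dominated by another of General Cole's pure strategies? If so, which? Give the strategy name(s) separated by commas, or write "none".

C1: no other strategy beats it everywhere (C2 at W (10>6); C3 at W (10>4); C4 at W (10>9); C5 at W (10>5)).
C2: no other strategy beats it everywhere (C1 at X (7>3); C3 at W (6>4); C4 at X (7>5); C5 at W (6>5)).
C3: dominated, since C2 does at least as well everywhere (W: 6>4, X: 7>5, Y: 4>0, Z: 8>1).
C4 is not dominated — it holds its own against C1 at X (5>3); C2 at W (9>6); C3 at W (9>4); C5 at W (9>5).
C1 weakly dominates C5 — W: 10>5, X: 3>2, Y: 4>-2, Z: 4=4.

C3, C5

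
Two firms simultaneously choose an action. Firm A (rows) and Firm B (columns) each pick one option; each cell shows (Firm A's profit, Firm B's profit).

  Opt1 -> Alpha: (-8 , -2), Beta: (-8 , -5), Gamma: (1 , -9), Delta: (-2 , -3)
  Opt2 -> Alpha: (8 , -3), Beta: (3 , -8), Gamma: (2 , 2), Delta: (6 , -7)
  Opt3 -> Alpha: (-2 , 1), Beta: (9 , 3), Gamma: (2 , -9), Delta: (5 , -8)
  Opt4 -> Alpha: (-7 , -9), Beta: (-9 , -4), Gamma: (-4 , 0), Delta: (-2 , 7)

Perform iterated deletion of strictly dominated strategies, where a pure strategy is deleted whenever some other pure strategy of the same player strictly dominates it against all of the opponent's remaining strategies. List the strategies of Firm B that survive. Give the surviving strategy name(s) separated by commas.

For Firm A, Opt2 strictly dominates Opt1 on the remaining columns (Alpha: 8>-8, Beta: 3>-8, Gamma: 2>1, Delta: 6>-2); eliminate Opt1.
For Firm A, Opt2 strictly dominates Opt4 on the remaining columns (Alpha: 8>-7, Beta: 3>-9, Gamma: 2>-4, Delta: 6>-2); eliminate Opt4.
For Firm B, Alpha strictly dominates Delta on the remaining rows (Opt2: -3>-7, Opt3: 1>-8); eliminate Delta.
Among the remaining strategies, none is strictly dominated by another pure strategy of the same player, so the elimination stops.
Surviving strategies — Firm A: {Opt2, Opt3}; Firm B: {Alpha, Beta, Gamma}.

Alpha, Beta, Gamma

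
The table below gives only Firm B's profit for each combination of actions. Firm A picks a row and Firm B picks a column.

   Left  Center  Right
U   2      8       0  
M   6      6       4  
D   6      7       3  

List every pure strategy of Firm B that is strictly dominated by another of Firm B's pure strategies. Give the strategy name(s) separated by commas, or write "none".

Left is not dominated — it holds its own against Center at M (6=6); Right at U (2>0).
Center: no other strategy beats it everywhere (Left at U (8>2); Right at U (8>0)).
Right: dominated, since Left does at least as well everywhere (U: 2>0, M: 6>4, D: 6>3).

Right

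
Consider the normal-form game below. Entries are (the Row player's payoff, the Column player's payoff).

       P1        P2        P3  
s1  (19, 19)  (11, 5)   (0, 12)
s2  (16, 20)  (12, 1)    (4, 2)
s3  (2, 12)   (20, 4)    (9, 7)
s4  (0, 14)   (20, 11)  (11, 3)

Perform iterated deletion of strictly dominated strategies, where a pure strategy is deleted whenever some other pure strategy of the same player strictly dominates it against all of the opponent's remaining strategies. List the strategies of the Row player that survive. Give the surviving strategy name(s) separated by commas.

s1

Column P2 is eliminated: P1 beats it against every remaining row (s1: 19>5, s2: 20>1, s3: 12>4, s4: 14>11).
The Column player's strategy P3 is strictly dominated by P1 (s1: 19>12, s2: 20>2, s3: 12>7, s4: 14>3) and is removed.
The Row player's strategy s2 is strictly dominated by s1 (P1: 19>16) and is removed.
Row s3 is eliminated: s1 beats it against every remaining column (P1: 19>2).
For the Row player, s1 strictly dominates s4 on the remaining columns (P1: 19>0); eliminate s4.
Among the remaining strategies, none is strictly dominated by another pure strategy of the same player, so the elimination stops.
Surviving strategies — the Row player: {s1}; the Column player: {P1}.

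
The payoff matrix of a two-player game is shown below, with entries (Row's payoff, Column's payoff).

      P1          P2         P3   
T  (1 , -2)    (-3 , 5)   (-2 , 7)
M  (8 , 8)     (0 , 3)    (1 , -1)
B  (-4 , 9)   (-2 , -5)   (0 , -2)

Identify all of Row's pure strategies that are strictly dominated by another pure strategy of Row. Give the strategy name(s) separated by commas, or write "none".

T, B

T is strictly dominated by M (P1: 8>1, P2: 0>-3, P3: 1>-2).
M is not dominated — it holds its own against T at P1 (8>1); B at P1 (8>-4).
B is strictly dominated by M (P1: 8>-4, P2: 0>-2, P3: 1>0).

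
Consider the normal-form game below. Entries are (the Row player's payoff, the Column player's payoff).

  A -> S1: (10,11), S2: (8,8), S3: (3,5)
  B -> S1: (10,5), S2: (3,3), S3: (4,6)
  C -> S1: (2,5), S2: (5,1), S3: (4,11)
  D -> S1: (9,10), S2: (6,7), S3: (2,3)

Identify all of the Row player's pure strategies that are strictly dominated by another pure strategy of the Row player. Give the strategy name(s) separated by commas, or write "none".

Nothing dominates A: B at S1 (10=10); C at S1 (10>2); D at S1 (10>9).
B is not dominated — it holds its own against A at S1 (10=10); C at S1 (10>2); D at S1 (10>9).
C is not dominated — it holds its own against A at S3 (4>3); B at S2 (5>3); D at S3 (4>2).
D: dominated, since A does at least as well everywhere (S1: 10>9, S2: 8>6, S3: 3>2).

D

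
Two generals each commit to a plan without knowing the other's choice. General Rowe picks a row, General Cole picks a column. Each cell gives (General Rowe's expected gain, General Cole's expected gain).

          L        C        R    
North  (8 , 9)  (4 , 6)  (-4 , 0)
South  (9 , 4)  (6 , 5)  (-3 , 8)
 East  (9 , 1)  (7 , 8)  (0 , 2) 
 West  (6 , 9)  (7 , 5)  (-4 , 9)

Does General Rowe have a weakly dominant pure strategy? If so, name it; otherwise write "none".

East vs North: L: 9>8, C: 7>4, R: 0>-4.
East vs South: L: 9=9, C: 7>6, R: 0>-3.
East vs West: L: 9>6, C: 7=7, R: 0>-4.
East is at least as good as every other strategy against every opponent action, so it is weakly dominant.

East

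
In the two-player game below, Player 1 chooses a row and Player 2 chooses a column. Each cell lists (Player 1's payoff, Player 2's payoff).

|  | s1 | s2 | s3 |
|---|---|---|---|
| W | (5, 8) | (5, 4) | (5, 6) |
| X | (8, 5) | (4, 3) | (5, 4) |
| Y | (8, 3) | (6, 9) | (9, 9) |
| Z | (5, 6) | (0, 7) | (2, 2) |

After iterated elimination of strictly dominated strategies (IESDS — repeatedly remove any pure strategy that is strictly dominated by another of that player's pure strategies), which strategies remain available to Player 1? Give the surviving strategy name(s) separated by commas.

X, Y

Row W is eliminated: Y beats it against every remaining column (s1: 8>5, s2: 6>5, s3: 9>5).
Row Z is eliminated: X beats it against every remaining column (s1: 8>5, s2: 4>0, s3: 5>2).
Among the remaining strategies, none is strictly dominated by another pure strategy of the same player, so the elimination stops.
Surviving strategies — Player 1: {X, Y}; Player 2: {s1, s2, s3}.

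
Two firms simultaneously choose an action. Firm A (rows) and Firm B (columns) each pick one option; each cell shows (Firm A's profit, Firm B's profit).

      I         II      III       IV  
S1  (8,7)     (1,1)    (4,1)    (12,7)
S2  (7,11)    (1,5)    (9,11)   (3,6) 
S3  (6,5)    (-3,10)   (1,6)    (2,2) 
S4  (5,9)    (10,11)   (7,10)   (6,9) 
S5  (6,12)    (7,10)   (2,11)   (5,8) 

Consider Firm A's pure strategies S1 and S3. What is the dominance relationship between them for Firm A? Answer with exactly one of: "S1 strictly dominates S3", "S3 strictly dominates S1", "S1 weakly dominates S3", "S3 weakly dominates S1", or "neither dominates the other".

S1 strictly dominates S3

Compare S1 to S3 across each opponent action: I: 8>6, II: 1>-3, III: 4>1, IV: 12>2.
Every comparison favours S1, so S1 strictly dominates S3.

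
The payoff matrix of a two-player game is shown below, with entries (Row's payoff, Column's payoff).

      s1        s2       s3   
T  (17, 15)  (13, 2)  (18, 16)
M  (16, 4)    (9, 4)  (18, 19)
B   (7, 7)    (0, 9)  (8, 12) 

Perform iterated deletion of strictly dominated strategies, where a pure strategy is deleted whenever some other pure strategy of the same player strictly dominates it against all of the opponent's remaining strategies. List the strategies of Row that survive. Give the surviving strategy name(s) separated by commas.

T, M

Row B is eliminated: T beats it against every remaining column (s1: 17>7, s2: 13>0, s3: 18>8).
Column s1 is eliminated: s3 beats it against every remaining row (T: 16>15, M: 19>4).
For Column, s3 strictly dominates s2 on the remaining rows (T: 16>2, M: 19>4); eliminate s2.
Among the remaining strategies, none is strictly dominated by another pure strategy of the same player, so the elimination stops.
Surviving strategies — Row: {T, M}; Column: {s3}.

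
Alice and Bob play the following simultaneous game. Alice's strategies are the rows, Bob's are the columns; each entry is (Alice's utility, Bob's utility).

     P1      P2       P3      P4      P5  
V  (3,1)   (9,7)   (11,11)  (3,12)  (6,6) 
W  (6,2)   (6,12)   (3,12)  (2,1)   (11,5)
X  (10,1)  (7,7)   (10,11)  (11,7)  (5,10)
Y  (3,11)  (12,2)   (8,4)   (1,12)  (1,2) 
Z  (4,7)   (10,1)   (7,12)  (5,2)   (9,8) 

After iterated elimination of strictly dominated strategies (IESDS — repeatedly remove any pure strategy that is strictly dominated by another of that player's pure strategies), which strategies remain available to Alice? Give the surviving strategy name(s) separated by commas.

V, X

Bob's strategy P5 is strictly dominated by P3 (V: 11>6, W: 12>5, X: 11>10, Y: 4>2, Z: 12>8) and is removed.
Alice's strategy W is strictly dominated by X (P1: 10>6, P2: 7>6, P3: 10>3, P4: 11>2) and is removed.
Column P2 is eliminated: P3 beats it against every remaining row (V: 11>7, X: 11>7, Y: 4>2, Z: 12>1).
Row Y is eliminated: X beats it against every remaining column (P1: 10>3, P3: 10>8, P4: 11>1).
For Alice, X strictly dominates Z on the remaining columns (P1: 10>4, P3: 10>7, P4: 11>5); eliminate Z.
Column P1 is eliminated: P3 beats it against every remaining row (V: 11>1, X: 11>1).
Among the remaining strategies, none is strictly dominated by another pure strategy of the same player, so the elimination stops.
Surviving strategies — Alice: {V, X}; Bob: {P3, P4}.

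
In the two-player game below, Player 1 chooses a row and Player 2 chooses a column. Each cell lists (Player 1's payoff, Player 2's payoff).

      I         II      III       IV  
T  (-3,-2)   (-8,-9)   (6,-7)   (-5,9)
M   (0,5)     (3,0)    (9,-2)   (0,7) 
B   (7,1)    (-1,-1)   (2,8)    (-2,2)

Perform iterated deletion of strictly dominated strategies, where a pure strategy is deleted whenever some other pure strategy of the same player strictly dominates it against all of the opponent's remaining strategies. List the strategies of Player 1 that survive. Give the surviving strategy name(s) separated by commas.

Player 1's strategy T is strictly dominated by M (I: 0>-3, II: 3>-8, III: 9>6, IV: 0>-5) and is removed.
Column I is eliminated: IV beats it against every remaining row (M: 7>5, B: 2>1).
Player 1's strategy B is strictly dominated by M (II: 3>-1, III: 9>2, IV: 0>-2) and is removed.
Column II is eliminated: IV beats it against every remaining row (M: 7>0).
For Player 2, IV strictly dominates III on the remaining rows (M: 7>-2); eliminate III.
Among the remaining strategies, none is strictly dominated by another pure strategy of the same player, so the elimination stops.
Surviving strategies — Player 1: {M}; Player 2: {IV}.

M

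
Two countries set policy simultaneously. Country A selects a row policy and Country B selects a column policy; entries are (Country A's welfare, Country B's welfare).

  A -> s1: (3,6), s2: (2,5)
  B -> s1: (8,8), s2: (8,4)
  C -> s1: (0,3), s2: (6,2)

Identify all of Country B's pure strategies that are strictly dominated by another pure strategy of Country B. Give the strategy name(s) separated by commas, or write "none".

s2

s1 is not dominated — it holds its own against s2 at A (6>5).
s2 is strictly dominated by s1 (A: 6>5, B: 8>4, C: 3>2).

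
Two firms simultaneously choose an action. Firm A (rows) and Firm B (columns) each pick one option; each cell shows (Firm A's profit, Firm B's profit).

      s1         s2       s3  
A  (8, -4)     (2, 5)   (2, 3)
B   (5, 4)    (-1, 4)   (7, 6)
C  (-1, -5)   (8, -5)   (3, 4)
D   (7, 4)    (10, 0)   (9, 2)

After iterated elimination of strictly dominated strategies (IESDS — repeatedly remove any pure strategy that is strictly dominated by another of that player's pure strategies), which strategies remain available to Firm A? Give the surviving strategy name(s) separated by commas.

A, D

Row B is eliminated: D beats it against every remaining column (s1: 7>5, s2: 10>-1, s3: 9>7).
Firm A's strategy C is strictly dominated by D (s1: 7>-1, s2: 10>8, s3: 9>3) and is removed.
Among the remaining strategies, none is strictly dominated by another pure strategy of the same player, so the elimination stops.
Surviving strategies — Firm A: {A, D}; Firm B: {s1, s2, s3}.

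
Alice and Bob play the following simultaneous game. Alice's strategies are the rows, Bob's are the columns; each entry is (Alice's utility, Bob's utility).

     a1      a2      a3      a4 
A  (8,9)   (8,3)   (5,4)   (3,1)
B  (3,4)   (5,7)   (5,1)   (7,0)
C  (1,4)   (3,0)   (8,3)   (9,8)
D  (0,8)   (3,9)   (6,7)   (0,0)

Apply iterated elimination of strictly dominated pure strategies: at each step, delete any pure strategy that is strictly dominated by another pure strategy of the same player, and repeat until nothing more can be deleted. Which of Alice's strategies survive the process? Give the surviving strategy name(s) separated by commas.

For Bob, a1 strictly dominates a3 on the remaining rows (A: 9>4, B: 4>1, C: 4>3, D: 8>7); eliminate a3.
Alice's strategy D is strictly dominated by A (a1: 8>0, a2: 8>3, a4: 3>0) and is removed.
Among the remaining strategies, none is strictly dominated by another pure strategy of the same player, so the elimination stops.
Surviving strategies — Alice: {A, B, C}; Bob: {a1, a2, a4}.

A, B, C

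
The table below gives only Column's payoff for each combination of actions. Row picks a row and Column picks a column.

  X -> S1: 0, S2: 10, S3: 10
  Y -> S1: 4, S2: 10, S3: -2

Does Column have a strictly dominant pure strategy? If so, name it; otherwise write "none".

S1 fails to dominate S2 at X (0<10).
S2 fails to dominate S3 at X (10=10).
S3 fails to dominate S1 at Y (-2<4).
No single strategy dominates all the others.

none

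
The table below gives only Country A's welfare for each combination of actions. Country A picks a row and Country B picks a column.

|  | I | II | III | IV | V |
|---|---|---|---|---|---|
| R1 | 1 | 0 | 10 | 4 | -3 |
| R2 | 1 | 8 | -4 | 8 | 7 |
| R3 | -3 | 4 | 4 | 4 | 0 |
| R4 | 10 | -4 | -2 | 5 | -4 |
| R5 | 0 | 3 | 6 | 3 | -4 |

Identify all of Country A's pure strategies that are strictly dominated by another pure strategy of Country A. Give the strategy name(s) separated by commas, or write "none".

none

R1: no other strategy beats it everywhere (R2 at I (1=1); R3 at I (1>-3); R4 at II (0>-4); R5 at I (1>0)).
Nothing dominates R2: R1 at I (1=1); R3 at I (1>-3); R4 at II (8>-4); R5 at I (1>0).
R3 is not dominated — it holds its own against R1 at II (4>0); R2 at III (4>-4); R4 at II (4>-4); R5 at II (4>3).
Nothing dominates R4: R1 at I (10>1); R2 at I (10>1); R3 at I (10>-3); R5 at I (10>0).
Nothing dominates R5: R1 at II (3>0); R2 at III (6>-4); R3 at I (0>-3); R4 at II (3>-4).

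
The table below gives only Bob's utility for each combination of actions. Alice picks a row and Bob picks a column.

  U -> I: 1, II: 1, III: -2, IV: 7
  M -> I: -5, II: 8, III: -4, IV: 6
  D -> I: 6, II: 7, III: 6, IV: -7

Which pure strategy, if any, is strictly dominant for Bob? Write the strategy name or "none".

I fails to dominate II at U (1=1).
II fails to dominate I at U (1=1).
III fails to dominate I at U (-2<1).
IV fails to dominate I at D (-7<6).
No single strategy dominates all the others.

none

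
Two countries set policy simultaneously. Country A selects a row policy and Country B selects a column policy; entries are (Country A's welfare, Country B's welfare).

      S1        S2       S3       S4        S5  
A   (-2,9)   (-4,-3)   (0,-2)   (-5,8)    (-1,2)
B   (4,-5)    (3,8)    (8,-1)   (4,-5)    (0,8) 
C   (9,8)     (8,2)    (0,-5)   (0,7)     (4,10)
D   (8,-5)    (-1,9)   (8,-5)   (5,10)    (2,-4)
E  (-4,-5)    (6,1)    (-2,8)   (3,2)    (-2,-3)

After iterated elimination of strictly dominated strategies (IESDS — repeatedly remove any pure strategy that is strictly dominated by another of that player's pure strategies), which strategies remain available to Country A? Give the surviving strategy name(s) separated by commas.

B, C, D, E

Row A is eliminated: B beats it against every remaining column (S1: 4>-2, S2: 3>-4, S3: 8>0, S4: 4>-5, S5: 0>-1).
Column S1 is eliminated: S5 beats it against every remaining row (B: 8>-5, C: 10>8, D: -4>-5, E: -3>-5).
Among the remaining strategies, none is strictly dominated by another pure strategy of the same player, so the elimination stops.
Surviving strategies — Country A: {B, C, D, E}; Country B: {S2, S3, S4, S5}.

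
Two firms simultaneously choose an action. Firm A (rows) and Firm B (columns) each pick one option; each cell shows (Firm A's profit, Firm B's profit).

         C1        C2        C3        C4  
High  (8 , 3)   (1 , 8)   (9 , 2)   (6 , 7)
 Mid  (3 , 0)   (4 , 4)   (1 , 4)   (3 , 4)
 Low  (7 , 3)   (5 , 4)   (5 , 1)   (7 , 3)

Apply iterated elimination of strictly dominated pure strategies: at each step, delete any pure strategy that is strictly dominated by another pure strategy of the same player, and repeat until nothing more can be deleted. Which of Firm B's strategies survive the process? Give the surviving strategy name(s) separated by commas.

Firm A's strategy Mid is strictly dominated by Low (C1: 7>3, C2: 5>4, C3: 5>1, C4: 7>3) and is removed.
Column C1 is eliminated: C2 beats it against every remaining row (High: 8>3, Low: 4>3).
For Firm B, C2 strictly dominates C3 on the remaining rows (High: 8>2, Low: 4>1); eliminate C3.
Row High is eliminated: Low beats it against every remaining column (C2: 5>1, C4: 7>6).
Column C4 is eliminated: C2 beats it against every remaining row (Low: 4>3).
Among the remaining strategies, none is strictly dominated by another pure strategy of the same player, so the elimination stops.
Surviving strategies — Firm A: {Low}; Firm B: {C2}.

C2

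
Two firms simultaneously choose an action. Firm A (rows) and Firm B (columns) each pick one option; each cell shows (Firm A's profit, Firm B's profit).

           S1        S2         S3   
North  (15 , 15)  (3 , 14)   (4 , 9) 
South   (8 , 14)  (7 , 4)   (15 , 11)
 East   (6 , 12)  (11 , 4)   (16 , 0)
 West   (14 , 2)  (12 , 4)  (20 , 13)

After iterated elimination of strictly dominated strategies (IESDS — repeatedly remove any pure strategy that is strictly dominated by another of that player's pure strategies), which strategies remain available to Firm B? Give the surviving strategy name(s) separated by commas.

S1, S2, S3

For Firm A, West strictly dominates South on the remaining columns (S1: 14>8, S2: 12>7, S3: 20>15); eliminate South.
Firm A's strategy East is strictly dominated by West (S1: 14>6, S2: 12>11, S3: 20>16) and is removed.
Among the remaining strategies, none is strictly dominated by another pure strategy of the same player, so the elimination stops.
Surviving strategies — Firm A: {North, West}; Firm B: {S1, S2, S3}.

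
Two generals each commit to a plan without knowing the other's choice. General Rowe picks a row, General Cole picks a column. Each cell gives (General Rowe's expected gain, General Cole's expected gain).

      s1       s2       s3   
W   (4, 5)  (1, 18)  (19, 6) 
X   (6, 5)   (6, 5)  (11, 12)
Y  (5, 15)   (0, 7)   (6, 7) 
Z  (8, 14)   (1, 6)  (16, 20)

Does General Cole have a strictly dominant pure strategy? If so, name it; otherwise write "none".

none

s1 fails to dominate s2 at W (5<18).
s2 fails to dominate s1 at X (5=5).
s3 fails to dominate s1 at Y (7<15).
No single strategy dominates all the others.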